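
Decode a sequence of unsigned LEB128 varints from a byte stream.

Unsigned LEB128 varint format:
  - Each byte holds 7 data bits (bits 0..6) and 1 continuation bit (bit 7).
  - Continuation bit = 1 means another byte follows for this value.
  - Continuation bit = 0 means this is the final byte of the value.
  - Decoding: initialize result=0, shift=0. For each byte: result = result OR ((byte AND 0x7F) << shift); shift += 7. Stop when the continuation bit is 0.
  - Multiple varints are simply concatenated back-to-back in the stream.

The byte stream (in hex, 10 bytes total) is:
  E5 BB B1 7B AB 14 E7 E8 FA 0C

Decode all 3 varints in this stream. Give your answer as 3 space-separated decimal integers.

Answer: 258760165 2603 27178087

Derivation:
  byte[0]=0xE5 cont=1 payload=0x65=101: acc |= 101<<0 -> acc=101 shift=7
  byte[1]=0xBB cont=1 payload=0x3B=59: acc |= 59<<7 -> acc=7653 shift=14
  byte[2]=0xB1 cont=1 payload=0x31=49: acc |= 49<<14 -> acc=810469 shift=21
  byte[3]=0x7B cont=0 payload=0x7B=123: acc |= 123<<21 -> acc=258760165 shift=28 [end]
Varint 1: bytes[0:4] = E5 BB B1 7B -> value 258760165 (4 byte(s))
  byte[4]=0xAB cont=1 payload=0x2B=43: acc |= 43<<0 -> acc=43 shift=7
  byte[5]=0x14 cont=0 payload=0x14=20: acc |= 20<<7 -> acc=2603 shift=14 [end]
Varint 2: bytes[4:6] = AB 14 -> value 2603 (2 byte(s))
  byte[6]=0xE7 cont=1 payload=0x67=103: acc |= 103<<0 -> acc=103 shift=7
  byte[7]=0xE8 cont=1 payload=0x68=104: acc |= 104<<7 -> acc=13415 shift=14
  byte[8]=0xFA cont=1 payload=0x7A=122: acc |= 122<<14 -> acc=2012263 shift=21
  byte[9]=0x0C cont=0 payload=0x0C=12: acc |= 12<<21 -> acc=27178087 shift=28 [end]
Varint 3: bytes[6:10] = E7 E8 FA 0C -> value 27178087 (4 byte(s))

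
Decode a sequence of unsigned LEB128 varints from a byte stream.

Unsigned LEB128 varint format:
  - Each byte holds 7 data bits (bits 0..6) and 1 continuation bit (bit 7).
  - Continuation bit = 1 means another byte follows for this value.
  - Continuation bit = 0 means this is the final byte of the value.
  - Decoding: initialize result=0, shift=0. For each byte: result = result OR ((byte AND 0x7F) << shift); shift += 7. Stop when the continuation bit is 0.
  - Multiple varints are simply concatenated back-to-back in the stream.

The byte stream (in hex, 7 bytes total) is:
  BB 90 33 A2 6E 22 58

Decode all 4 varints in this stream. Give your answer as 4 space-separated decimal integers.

Answer: 837691 14114 34 88

Derivation:
  byte[0]=0xBB cont=1 payload=0x3B=59: acc |= 59<<0 -> acc=59 shift=7
  byte[1]=0x90 cont=1 payload=0x10=16: acc |= 16<<7 -> acc=2107 shift=14
  byte[2]=0x33 cont=0 payload=0x33=51: acc |= 51<<14 -> acc=837691 shift=21 [end]
Varint 1: bytes[0:3] = BB 90 33 -> value 837691 (3 byte(s))
  byte[3]=0xA2 cont=1 payload=0x22=34: acc |= 34<<0 -> acc=34 shift=7
  byte[4]=0x6E cont=0 payload=0x6E=110: acc |= 110<<7 -> acc=14114 shift=14 [end]
Varint 2: bytes[3:5] = A2 6E -> value 14114 (2 byte(s))
  byte[5]=0x22 cont=0 payload=0x22=34: acc |= 34<<0 -> acc=34 shift=7 [end]
Varint 3: bytes[5:6] = 22 -> value 34 (1 byte(s))
  byte[6]=0x58 cont=0 payload=0x58=88: acc |= 88<<0 -> acc=88 shift=7 [end]
Varint 4: bytes[6:7] = 58 -> value 88 (1 byte(s))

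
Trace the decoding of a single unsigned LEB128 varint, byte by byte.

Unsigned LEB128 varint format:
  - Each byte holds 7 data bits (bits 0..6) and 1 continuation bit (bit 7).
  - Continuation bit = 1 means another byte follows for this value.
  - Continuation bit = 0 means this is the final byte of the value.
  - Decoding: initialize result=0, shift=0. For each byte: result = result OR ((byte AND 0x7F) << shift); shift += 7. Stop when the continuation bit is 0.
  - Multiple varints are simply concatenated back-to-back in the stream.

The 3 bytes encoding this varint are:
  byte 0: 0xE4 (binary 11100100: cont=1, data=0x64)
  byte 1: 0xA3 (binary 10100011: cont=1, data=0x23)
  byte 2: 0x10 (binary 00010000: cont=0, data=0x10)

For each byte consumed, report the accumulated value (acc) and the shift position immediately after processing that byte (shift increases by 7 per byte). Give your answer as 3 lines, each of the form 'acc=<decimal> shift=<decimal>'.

byte 0=0xE4: payload=0x64=100, contrib = 100<<0 = 100; acc -> 100, shift -> 7
byte 1=0xA3: payload=0x23=35, contrib = 35<<7 = 4480; acc -> 4580, shift -> 14
byte 2=0x10: payload=0x10=16, contrib = 16<<14 = 262144; acc -> 266724, shift -> 21

Answer: acc=100 shift=7
acc=4580 shift=14
acc=266724 shift=21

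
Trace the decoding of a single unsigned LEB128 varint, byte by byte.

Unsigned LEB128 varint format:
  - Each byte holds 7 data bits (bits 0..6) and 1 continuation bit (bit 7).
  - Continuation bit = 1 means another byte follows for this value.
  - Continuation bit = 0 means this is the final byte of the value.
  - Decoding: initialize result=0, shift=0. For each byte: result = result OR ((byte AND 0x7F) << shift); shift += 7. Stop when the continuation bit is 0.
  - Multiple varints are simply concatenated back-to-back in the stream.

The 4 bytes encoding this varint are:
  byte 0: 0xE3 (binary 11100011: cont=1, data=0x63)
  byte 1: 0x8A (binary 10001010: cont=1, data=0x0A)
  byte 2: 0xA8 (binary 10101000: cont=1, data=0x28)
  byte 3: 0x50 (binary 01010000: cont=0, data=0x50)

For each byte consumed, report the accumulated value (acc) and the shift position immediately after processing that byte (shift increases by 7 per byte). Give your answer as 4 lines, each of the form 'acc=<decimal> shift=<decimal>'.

byte 0=0xE3: payload=0x63=99, contrib = 99<<0 = 99; acc -> 99, shift -> 7
byte 1=0x8A: payload=0x0A=10, contrib = 10<<7 = 1280; acc -> 1379, shift -> 14
byte 2=0xA8: payload=0x28=40, contrib = 40<<14 = 655360; acc -> 656739, shift -> 21
byte 3=0x50: payload=0x50=80, contrib = 80<<21 = 167772160; acc -> 168428899, shift -> 28

Answer: acc=99 shift=7
acc=1379 shift=14
acc=656739 shift=21
acc=168428899 shift=28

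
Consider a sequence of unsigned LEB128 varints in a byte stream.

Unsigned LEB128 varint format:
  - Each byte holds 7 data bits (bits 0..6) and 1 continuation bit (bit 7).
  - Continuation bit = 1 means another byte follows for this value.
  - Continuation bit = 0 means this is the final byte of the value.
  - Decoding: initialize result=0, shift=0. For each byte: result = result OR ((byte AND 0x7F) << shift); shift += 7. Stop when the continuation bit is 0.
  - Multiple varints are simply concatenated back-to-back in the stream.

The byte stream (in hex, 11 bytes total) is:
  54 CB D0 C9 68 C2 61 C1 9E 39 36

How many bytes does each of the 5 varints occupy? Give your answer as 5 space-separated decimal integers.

Answer: 1 4 2 3 1

Derivation:
  byte[0]=0x54 cont=0 payload=0x54=84: acc |= 84<<0 -> acc=84 shift=7 [end]
Varint 1: bytes[0:1] = 54 -> value 84 (1 byte(s))
  byte[1]=0xCB cont=1 payload=0x4B=75: acc |= 75<<0 -> acc=75 shift=7
  byte[2]=0xD0 cont=1 payload=0x50=80: acc |= 80<<7 -> acc=10315 shift=14
  byte[3]=0xC9 cont=1 payload=0x49=73: acc |= 73<<14 -> acc=1206347 shift=21
  byte[4]=0x68 cont=0 payload=0x68=104: acc |= 104<<21 -> acc=219310155 shift=28 [end]
Varint 2: bytes[1:5] = CB D0 C9 68 -> value 219310155 (4 byte(s))
  byte[5]=0xC2 cont=1 payload=0x42=66: acc |= 66<<0 -> acc=66 shift=7
  byte[6]=0x61 cont=0 payload=0x61=97: acc |= 97<<7 -> acc=12482 shift=14 [end]
Varint 3: bytes[5:7] = C2 61 -> value 12482 (2 byte(s))
  byte[7]=0xC1 cont=1 payload=0x41=65: acc |= 65<<0 -> acc=65 shift=7
  byte[8]=0x9E cont=1 payload=0x1E=30: acc |= 30<<7 -> acc=3905 shift=14
  byte[9]=0x39 cont=0 payload=0x39=57: acc |= 57<<14 -> acc=937793 shift=21 [end]
Varint 4: bytes[7:10] = C1 9E 39 -> value 937793 (3 byte(s))
  byte[10]=0x36 cont=0 payload=0x36=54: acc |= 54<<0 -> acc=54 shift=7 [end]
Varint 5: bytes[10:11] = 36 -> value 54 (1 byte(s))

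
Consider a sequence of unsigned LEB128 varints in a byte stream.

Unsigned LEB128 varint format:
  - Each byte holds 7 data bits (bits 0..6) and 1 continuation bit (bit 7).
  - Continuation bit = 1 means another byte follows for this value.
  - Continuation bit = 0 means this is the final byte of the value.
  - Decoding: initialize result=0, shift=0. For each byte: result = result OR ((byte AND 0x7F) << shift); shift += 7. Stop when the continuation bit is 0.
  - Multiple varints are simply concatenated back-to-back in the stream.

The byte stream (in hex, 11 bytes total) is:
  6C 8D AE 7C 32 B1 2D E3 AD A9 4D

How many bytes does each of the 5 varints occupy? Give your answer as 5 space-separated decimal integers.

Answer: 1 3 1 2 4

Derivation:
  byte[0]=0x6C cont=0 payload=0x6C=108: acc |= 108<<0 -> acc=108 shift=7 [end]
Varint 1: bytes[0:1] = 6C -> value 108 (1 byte(s))
  byte[1]=0x8D cont=1 payload=0x0D=13: acc |= 13<<0 -> acc=13 shift=7
  byte[2]=0xAE cont=1 payload=0x2E=46: acc |= 46<<7 -> acc=5901 shift=14
  byte[3]=0x7C cont=0 payload=0x7C=124: acc |= 124<<14 -> acc=2037517 shift=21 [end]
Varint 2: bytes[1:4] = 8D AE 7C -> value 2037517 (3 byte(s))
  byte[4]=0x32 cont=0 payload=0x32=50: acc |= 50<<0 -> acc=50 shift=7 [end]
Varint 3: bytes[4:5] = 32 -> value 50 (1 byte(s))
  byte[5]=0xB1 cont=1 payload=0x31=49: acc |= 49<<0 -> acc=49 shift=7
  byte[6]=0x2D cont=0 payload=0x2D=45: acc |= 45<<7 -> acc=5809 shift=14 [end]
Varint 4: bytes[5:7] = B1 2D -> value 5809 (2 byte(s))
  byte[7]=0xE3 cont=1 payload=0x63=99: acc |= 99<<0 -> acc=99 shift=7
  byte[8]=0xAD cont=1 payload=0x2D=45: acc |= 45<<7 -> acc=5859 shift=14
  byte[9]=0xA9 cont=1 payload=0x29=41: acc |= 41<<14 -> acc=677603 shift=21
  byte[10]=0x4D cont=0 payload=0x4D=77: acc |= 77<<21 -> acc=162158307 shift=28 [end]
Varint 5: bytes[7:11] = E3 AD A9 4D -> value 162158307 (4 byte(s))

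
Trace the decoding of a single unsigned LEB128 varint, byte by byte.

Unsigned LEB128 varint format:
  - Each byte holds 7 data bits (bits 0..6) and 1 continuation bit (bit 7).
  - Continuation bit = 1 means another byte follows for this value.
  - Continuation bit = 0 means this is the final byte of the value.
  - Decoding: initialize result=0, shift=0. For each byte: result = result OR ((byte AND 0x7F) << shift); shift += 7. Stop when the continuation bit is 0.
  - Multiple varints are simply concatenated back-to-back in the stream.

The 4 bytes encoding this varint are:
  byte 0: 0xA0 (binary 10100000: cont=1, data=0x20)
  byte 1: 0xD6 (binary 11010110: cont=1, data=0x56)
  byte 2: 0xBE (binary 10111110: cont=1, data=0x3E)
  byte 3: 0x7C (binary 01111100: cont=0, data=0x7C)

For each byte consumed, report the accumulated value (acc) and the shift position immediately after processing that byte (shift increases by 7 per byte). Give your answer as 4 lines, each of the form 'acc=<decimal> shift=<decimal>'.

Answer: acc=32 shift=7
acc=11040 shift=14
acc=1026848 shift=21
acc=261073696 shift=28

Derivation:
byte 0=0xA0: payload=0x20=32, contrib = 32<<0 = 32; acc -> 32, shift -> 7
byte 1=0xD6: payload=0x56=86, contrib = 86<<7 = 11008; acc -> 11040, shift -> 14
byte 2=0xBE: payload=0x3E=62, contrib = 62<<14 = 1015808; acc -> 1026848, shift -> 21
byte 3=0x7C: payload=0x7C=124, contrib = 124<<21 = 260046848; acc -> 261073696, shift -> 28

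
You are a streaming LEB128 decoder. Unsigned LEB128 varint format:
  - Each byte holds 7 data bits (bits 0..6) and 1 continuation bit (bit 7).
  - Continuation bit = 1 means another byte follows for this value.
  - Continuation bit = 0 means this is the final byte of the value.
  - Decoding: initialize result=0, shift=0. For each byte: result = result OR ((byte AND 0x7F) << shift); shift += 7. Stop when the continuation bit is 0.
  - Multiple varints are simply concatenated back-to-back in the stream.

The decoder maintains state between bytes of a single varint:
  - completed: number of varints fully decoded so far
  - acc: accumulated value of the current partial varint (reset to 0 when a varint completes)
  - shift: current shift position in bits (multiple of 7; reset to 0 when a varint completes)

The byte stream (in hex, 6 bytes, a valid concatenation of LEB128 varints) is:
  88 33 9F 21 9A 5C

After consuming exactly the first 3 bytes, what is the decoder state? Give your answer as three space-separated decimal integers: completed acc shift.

Answer: 1 31 7

Derivation:
byte[0]=0x88 cont=1 payload=0x08: acc |= 8<<0 -> completed=0 acc=8 shift=7
byte[1]=0x33 cont=0 payload=0x33: varint #1 complete (value=6536); reset -> completed=1 acc=0 shift=0
byte[2]=0x9F cont=1 payload=0x1F: acc |= 31<<0 -> completed=1 acc=31 shift=7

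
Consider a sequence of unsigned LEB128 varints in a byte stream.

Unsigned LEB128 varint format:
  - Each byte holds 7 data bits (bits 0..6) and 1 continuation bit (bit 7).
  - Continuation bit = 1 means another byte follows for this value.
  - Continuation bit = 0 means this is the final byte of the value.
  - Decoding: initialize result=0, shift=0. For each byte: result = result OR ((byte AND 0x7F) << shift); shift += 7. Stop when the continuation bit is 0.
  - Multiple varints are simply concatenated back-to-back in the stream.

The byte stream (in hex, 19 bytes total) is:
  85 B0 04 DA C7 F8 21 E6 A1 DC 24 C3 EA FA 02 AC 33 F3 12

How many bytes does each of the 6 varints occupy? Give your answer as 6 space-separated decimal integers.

Answer: 3 4 4 4 2 2

Derivation:
  byte[0]=0x85 cont=1 payload=0x05=5: acc |= 5<<0 -> acc=5 shift=7
  byte[1]=0xB0 cont=1 payload=0x30=48: acc |= 48<<7 -> acc=6149 shift=14
  byte[2]=0x04 cont=0 payload=0x04=4: acc |= 4<<14 -> acc=71685 shift=21 [end]
Varint 1: bytes[0:3] = 85 B0 04 -> value 71685 (3 byte(s))
  byte[3]=0xDA cont=1 payload=0x5A=90: acc |= 90<<0 -> acc=90 shift=7
  byte[4]=0xC7 cont=1 payload=0x47=71: acc |= 71<<7 -> acc=9178 shift=14
  byte[5]=0xF8 cont=1 payload=0x78=120: acc |= 120<<14 -> acc=1975258 shift=21
  byte[6]=0x21 cont=0 payload=0x21=33: acc |= 33<<21 -> acc=71181274 shift=28 [end]
Varint 2: bytes[3:7] = DA C7 F8 21 -> value 71181274 (4 byte(s))
  byte[7]=0xE6 cont=1 payload=0x66=102: acc |= 102<<0 -> acc=102 shift=7
  byte[8]=0xA1 cont=1 payload=0x21=33: acc |= 33<<7 -> acc=4326 shift=14
  byte[9]=0xDC cont=1 payload=0x5C=92: acc |= 92<<14 -> acc=1511654 shift=21
  byte[10]=0x24 cont=0 payload=0x24=36: acc |= 36<<21 -> acc=77009126 shift=28 [end]
Varint 3: bytes[7:11] = E6 A1 DC 24 -> value 77009126 (4 byte(s))
  byte[11]=0xC3 cont=1 payload=0x43=67: acc |= 67<<0 -> acc=67 shift=7
  byte[12]=0xEA cont=1 payload=0x6A=106: acc |= 106<<7 -> acc=13635 shift=14
  byte[13]=0xFA cont=1 payload=0x7A=122: acc |= 122<<14 -> acc=2012483 shift=21
  byte[14]=0x02 cont=0 payload=0x02=2: acc |= 2<<21 -> acc=6206787 shift=28 [end]
Varint 4: bytes[11:15] = C3 EA FA 02 -> value 6206787 (4 byte(s))
  byte[15]=0xAC cont=1 payload=0x2C=44: acc |= 44<<0 -> acc=44 shift=7
  byte[16]=0x33 cont=0 payload=0x33=51: acc |= 51<<7 -> acc=6572 shift=14 [end]
Varint 5: bytes[15:17] = AC 33 -> value 6572 (2 byte(s))
  byte[17]=0xF3 cont=1 payload=0x73=115: acc |= 115<<0 -> acc=115 shift=7
  byte[18]=0x12 cont=0 payload=0x12=18: acc |= 18<<7 -> acc=2419 shift=14 [end]
Varint 6: bytes[17:19] = F3 12 -> value 2419 (2 byte(s))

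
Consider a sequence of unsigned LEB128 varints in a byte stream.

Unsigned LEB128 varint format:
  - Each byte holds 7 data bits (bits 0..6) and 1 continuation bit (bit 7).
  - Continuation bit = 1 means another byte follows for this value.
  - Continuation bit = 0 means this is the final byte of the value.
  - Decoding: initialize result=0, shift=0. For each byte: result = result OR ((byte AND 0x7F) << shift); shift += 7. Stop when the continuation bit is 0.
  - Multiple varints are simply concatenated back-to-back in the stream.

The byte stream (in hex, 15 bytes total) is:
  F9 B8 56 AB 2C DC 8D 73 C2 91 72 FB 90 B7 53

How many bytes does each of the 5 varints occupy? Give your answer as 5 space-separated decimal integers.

Answer: 3 2 3 3 4

Derivation:
  byte[0]=0xF9 cont=1 payload=0x79=121: acc |= 121<<0 -> acc=121 shift=7
  byte[1]=0xB8 cont=1 payload=0x38=56: acc |= 56<<7 -> acc=7289 shift=14
  byte[2]=0x56 cont=0 payload=0x56=86: acc |= 86<<14 -> acc=1416313 shift=21 [end]
Varint 1: bytes[0:3] = F9 B8 56 -> value 1416313 (3 byte(s))
  byte[3]=0xAB cont=1 payload=0x2B=43: acc |= 43<<0 -> acc=43 shift=7
  byte[4]=0x2C cont=0 payload=0x2C=44: acc |= 44<<7 -> acc=5675 shift=14 [end]
Varint 2: bytes[3:5] = AB 2C -> value 5675 (2 byte(s))
  byte[5]=0xDC cont=1 payload=0x5C=92: acc |= 92<<0 -> acc=92 shift=7
  byte[6]=0x8D cont=1 payload=0x0D=13: acc |= 13<<7 -> acc=1756 shift=14
  byte[7]=0x73 cont=0 payload=0x73=115: acc |= 115<<14 -> acc=1885916 shift=21 [end]
Varint 3: bytes[5:8] = DC 8D 73 -> value 1885916 (3 byte(s))
  byte[8]=0xC2 cont=1 payload=0x42=66: acc |= 66<<0 -> acc=66 shift=7
  byte[9]=0x91 cont=1 payload=0x11=17: acc |= 17<<7 -> acc=2242 shift=14
  byte[10]=0x72 cont=0 payload=0x72=114: acc |= 114<<14 -> acc=1870018 shift=21 [end]
Varint 4: bytes[8:11] = C2 91 72 -> value 1870018 (3 byte(s))
  byte[11]=0xFB cont=1 payload=0x7B=123: acc |= 123<<0 -> acc=123 shift=7
  byte[12]=0x90 cont=1 payload=0x10=16: acc |= 16<<7 -> acc=2171 shift=14
  byte[13]=0xB7 cont=1 payload=0x37=55: acc |= 55<<14 -> acc=903291 shift=21
  byte[14]=0x53 cont=0 payload=0x53=83: acc |= 83<<21 -> acc=174966907 shift=28 [end]
Varint 5: bytes[11:15] = FB 90 B7 53 -> value 174966907 (4 byte(s))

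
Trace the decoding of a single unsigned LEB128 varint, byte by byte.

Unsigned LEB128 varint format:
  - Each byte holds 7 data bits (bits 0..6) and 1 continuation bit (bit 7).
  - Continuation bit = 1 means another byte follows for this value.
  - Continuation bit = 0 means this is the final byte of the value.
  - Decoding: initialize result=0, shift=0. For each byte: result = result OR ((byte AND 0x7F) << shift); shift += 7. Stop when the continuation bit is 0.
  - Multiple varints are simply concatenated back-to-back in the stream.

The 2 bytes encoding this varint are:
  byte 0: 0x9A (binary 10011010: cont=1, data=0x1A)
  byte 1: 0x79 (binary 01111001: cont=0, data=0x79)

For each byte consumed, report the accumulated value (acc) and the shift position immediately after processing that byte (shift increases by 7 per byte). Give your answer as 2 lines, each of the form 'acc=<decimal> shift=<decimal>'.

Answer: acc=26 shift=7
acc=15514 shift=14

Derivation:
byte 0=0x9A: payload=0x1A=26, contrib = 26<<0 = 26; acc -> 26, shift -> 7
byte 1=0x79: payload=0x79=121, contrib = 121<<7 = 15488; acc -> 15514, shift -> 14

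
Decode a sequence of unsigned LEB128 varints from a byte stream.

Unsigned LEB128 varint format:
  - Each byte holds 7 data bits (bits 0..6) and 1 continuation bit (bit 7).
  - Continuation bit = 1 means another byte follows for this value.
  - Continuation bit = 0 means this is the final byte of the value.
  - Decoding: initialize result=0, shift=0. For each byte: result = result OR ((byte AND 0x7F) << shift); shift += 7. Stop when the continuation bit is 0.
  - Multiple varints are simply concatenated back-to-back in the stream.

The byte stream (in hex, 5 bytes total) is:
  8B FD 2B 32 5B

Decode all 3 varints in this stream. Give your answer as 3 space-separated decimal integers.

Answer: 720523 50 91

Derivation:
  byte[0]=0x8B cont=1 payload=0x0B=11: acc |= 11<<0 -> acc=11 shift=7
  byte[1]=0xFD cont=1 payload=0x7D=125: acc |= 125<<7 -> acc=16011 shift=14
  byte[2]=0x2B cont=0 payload=0x2B=43: acc |= 43<<14 -> acc=720523 shift=21 [end]
Varint 1: bytes[0:3] = 8B FD 2B -> value 720523 (3 byte(s))
  byte[3]=0x32 cont=0 payload=0x32=50: acc |= 50<<0 -> acc=50 shift=7 [end]
Varint 2: bytes[3:4] = 32 -> value 50 (1 byte(s))
  byte[4]=0x5B cont=0 payload=0x5B=91: acc |= 91<<0 -> acc=91 shift=7 [end]
Varint 3: bytes[4:5] = 5B -> value 91 (1 byte(s))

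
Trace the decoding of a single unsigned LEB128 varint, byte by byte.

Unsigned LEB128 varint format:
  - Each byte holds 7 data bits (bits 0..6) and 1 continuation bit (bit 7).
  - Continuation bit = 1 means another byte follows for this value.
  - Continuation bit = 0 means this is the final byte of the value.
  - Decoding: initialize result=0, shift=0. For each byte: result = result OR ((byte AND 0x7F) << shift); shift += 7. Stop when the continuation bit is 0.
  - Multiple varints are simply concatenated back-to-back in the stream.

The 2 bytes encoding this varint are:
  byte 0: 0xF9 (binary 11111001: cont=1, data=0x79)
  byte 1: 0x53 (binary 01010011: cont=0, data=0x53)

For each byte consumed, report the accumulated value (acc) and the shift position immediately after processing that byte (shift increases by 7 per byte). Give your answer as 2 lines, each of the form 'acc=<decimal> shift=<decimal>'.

byte 0=0xF9: payload=0x79=121, contrib = 121<<0 = 121; acc -> 121, shift -> 7
byte 1=0x53: payload=0x53=83, contrib = 83<<7 = 10624; acc -> 10745, shift -> 14

Answer: acc=121 shift=7
acc=10745 shift=14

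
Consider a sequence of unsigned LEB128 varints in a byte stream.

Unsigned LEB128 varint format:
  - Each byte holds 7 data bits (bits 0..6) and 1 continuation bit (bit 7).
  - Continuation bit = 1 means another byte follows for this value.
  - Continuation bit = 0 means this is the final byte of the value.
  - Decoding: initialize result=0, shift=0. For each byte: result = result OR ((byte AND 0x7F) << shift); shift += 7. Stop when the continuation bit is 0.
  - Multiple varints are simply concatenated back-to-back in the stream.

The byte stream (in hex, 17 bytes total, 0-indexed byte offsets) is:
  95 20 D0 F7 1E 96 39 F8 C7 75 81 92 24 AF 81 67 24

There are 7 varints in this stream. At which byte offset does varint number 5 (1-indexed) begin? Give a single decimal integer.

Answer: 10

Derivation:
  byte[0]=0x95 cont=1 payload=0x15=21: acc |= 21<<0 -> acc=21 shift=7
  byte[1]=0x20 cont=0 payload=0x20=32: acc |= 32<<7 -> acc=4117 shift=14 [end]
Varint 1: bytes[0:2] = 95 20 -> value 4117 (2 byte(s))
  byte[2]=0xD0 cont=1 payload=0x50=80: acc |= 80<<0 -> acc=80 shift=7
  byte[3]=0xF7 cont=1 payload=0x77=119: acc |= 119<<7 -> acc=15312 shift=14
  byte[4]=0x1E cont=0 payload=0x1E=30: acc |= 30<<14 -> acc=506832 shift=21 [end]
Varint 2: bytes[2:5] = D0 F7 1E -> value 506832 (3 byte(s))
  byte[5]=0x96 cont=1 payload=0x16=22: acc |= 22<<0 -> acc=22 shift=7
  byte[6]=0x39 cont=0 payload=0x39=57: acc |= 57<<7 -> acc=7318 shift=14 [end]
Varint 3: bytes[5:7] = 96 39 -> value 7318 (2 byte(s))
  byte[7]=0xF8 cont=1 payload=0x78=120: acc |= 120<<0 -> acc=120 shift=7
  byte[8]=0xC7 cont=1 payload=0x47=71: acc |= 71<<7 -> acc=9208 shift=14
  byte[9]=0x75 cont=0 payload=0x75=117: acc |= 117<<14 -> acc=1926136 shift=21 [end]
Varint 4: bytes[7:10] = F8 C7 75 -> value 1926136 (3 byte(s))
  byte[10]=0x81 cont=1 payload=0x01=1: acc |= 1<<0 -> acc=1 shift=7
  byte[11]=0x92 cont=1 payload=0x12=18: acc |= 18<<7 -> acc=2305 shift=14
  byte[12]=0x24 cont=0 payload=0x24=36: acc |= 36<<14 -> acc=592129 shift=21 [end]
Varint 5: bytes[10:13] = 81 92 24 -> value 592129 (3 byte(s))
  byte[13]=0xAF cont=1 payload=0x2F=47: acc |= 47<<0 -> acc=47 shift=7
  byte[14]=0x81 cont=1 payload=0x01=1: acc |= 1<<7 -> acc=175 shift=14
  byte[15]=0x67 cont=0 payload=0x67=103: acc |= 103<<14 -> acc=1687727 shift=21 [end]
Varint 6: bytes[13:16] = AF 81 67 -> value 1687727 (3 byte(s))
  byte[16]=0x24 cont=0 payload=0x24=36: acc |= 36<<0 -> acc=36 shift=7 [end]
Varint 7: bytes[16:17] = 24 -> value 36 (1 byte(s))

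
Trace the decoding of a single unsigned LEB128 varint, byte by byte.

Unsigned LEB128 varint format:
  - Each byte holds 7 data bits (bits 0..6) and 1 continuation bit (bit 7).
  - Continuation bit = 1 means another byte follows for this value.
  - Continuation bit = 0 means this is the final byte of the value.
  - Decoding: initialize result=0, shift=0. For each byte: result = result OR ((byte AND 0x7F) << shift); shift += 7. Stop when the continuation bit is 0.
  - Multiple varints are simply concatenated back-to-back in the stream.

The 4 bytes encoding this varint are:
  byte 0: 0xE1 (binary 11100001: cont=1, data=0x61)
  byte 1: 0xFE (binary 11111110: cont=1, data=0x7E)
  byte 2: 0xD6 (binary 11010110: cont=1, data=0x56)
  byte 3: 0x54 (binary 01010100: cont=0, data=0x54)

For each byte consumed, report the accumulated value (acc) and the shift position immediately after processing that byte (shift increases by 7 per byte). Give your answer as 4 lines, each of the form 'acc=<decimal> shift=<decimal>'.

byte 0=0xE1: payload=0x61=97, contrib = 97<<0 = 97; acc -> 97, shift -> 7
byte 1=0xFE: payload=0x7E=126, contrib = 126<<7 = 16128; acc -> 16225, shift -> 14
byte 2=0xD6: payload=0x56=86, contrib = 86<<14 = 1409024; acc -> 1425249, shift -> 21
byte 3=0x54: payload=0x54=84, contrib = 84<<21 = 176160768; acc -> 177586017, shift -> 28

Answer: acc=97 shift=7
acc=16225 shift=14
acc=1425249 shift=21
acc=177586017 shift=28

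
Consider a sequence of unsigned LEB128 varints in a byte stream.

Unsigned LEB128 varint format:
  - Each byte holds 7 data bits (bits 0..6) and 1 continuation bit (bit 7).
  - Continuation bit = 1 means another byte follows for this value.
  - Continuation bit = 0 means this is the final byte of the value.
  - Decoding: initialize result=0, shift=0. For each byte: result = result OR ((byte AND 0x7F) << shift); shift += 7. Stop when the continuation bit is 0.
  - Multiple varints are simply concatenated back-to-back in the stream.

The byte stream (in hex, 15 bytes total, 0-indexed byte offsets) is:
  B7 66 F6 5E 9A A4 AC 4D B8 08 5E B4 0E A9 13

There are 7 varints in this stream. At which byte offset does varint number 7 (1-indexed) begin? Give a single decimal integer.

  byte[0]=0xB7 cont=1 payload=0x37=55: acc |= 55<<0 -> acc=55 shift=7
  byte[1]=0x66 cont=0 payload=0x66=102: acc |= 102<<7 -> acc=13111 shift=14 [end]
Varint 1: bytes[0:2] = B7 66 -> value 13111 (2 byte(s))
  byte[2]=0xF6 cont=1 payload=0x76=118: acc |= 118<<0 -> acc=118 shift=7
  byte[3]=0x5E cont=0 payload=0x5E=94: acc |= 94<<7 -> acc=12150 shift=14 [end]
Varint 2: bytes[2:4] = F6 5E -> value 12150 (2 byte(s))
  byte[4]=0x9A cont=1 payload=0x1A=26: acc |= 26<<0 -> acc=26 shift=7
  byte[5]=0xA4 cont=1 payload=0x24=36: acc |= 36<<7 -> acc=4634 shift=14
  byte[6]=0xAC cont=1 payload=0x2C=44: acc |= 44<<14 -> acc=725530 shift=21
  byte[7]=0x4D cont=0 payload=0x4D=77: acc |= 77<<21 -> acc=162206234 shift=28 [end]
Varint 3: bytes[4:8] = 9A A4 AC 4D -> value 162206234 (4 byte(s))
  byte[8]=0xB8 cont=1 payload=0x38=56: acc |= 56<<0 -> acc=56 shift=7
  byte[9]=0x08 cont=0 payload=0x08=8: acc |= 8<<7 -> acc=1080 shift=14 [end]
Varint 4: bytes[8:10] = B8 08 -> value 1080 (2 byte(s))
  byte[10]=0x5E cont=0 payload=0x5E=94: acc |= 94<<0 -> acc=94 shift=7 [end]
Varint 5: bytes[10:11] = 5E -> value 94 (1 byte(s))
  byte[11]=0xB4 cont=1 payload=0x34=52: acc |= 52<<0 -> acc=52 shift=7
  byte[12]=0x0E cont=0 payload=0x0E=14: acc |= 14<<7 -> acc=1844 shift=14 [end]
Varint 6: bytes[11:13] = B4 0E -> value 1844 (2 byte(s))
  byte[13]=0xA9 cont=1 payload=0x29=41: acc |= 41<<0 -> acc=41 shift=7
  byte[14]=0x13 cont=0 payload=0x13=19: acc |= 19<<7 -> acc=2473 shift=14 [end]
Varint 7: bytes[13:15] = A9 13 -> value 2473 (2 byte(s))

Answer: 13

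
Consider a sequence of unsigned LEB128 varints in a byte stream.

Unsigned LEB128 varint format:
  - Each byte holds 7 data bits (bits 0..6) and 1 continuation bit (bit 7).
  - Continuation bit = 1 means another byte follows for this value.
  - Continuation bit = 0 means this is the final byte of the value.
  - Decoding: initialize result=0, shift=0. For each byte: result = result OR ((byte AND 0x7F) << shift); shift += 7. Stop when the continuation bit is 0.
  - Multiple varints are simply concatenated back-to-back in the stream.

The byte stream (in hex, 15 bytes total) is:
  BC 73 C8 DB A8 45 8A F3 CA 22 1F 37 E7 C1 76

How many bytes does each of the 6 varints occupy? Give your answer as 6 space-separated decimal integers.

Answer: 2 4 4 1 1 3

Derivation:
  byte[0]=0xBC cont=1 payload=0x3C=60: acc |= 60<<0 -> acc=60 shift=7
  byte[1]=0x73 cont=0 payload=0x73=115: acc |= 115<<7 -> acc=14780 shift=14 [end]
Varint 1: bytes[0:2] = BC 73 -> value 14780 (2 byte(s))
  byte[2]=0xC8 cont=1 payload=0x48=72: acc |= 72<<0 -> acc=72 shift=7
  byte[3]=0xDB cont=1 payload=0x5B=91: acc |= 91<<7 -> acc=11720 shift=14
  byte[4]=0xA8 cont=1 payload=0x28=40: acc |= 40<<14 -> acc=667080 shift=21
  byte[5]=0x45 cont=0 payload=0x45=69: acc |= 69<<21 -> acc=145370568 shift=28 [end]
Varint 2: bytes[2:6] = C8 DB A8 45 -> value 145370568 (4 byte(s))
  byte[6]=0x8A cont=1 payload=0x0A=10: acc |= 10<<0 -> acc=10 shift=7
  byte[7]=0xF3 cont=1 payload=0x73=115: acc |= 115<<7 -> acc=14730 shift=14
  byte[8]=0xCA cont=1 payload=0x4A=74: acc |= 74<<14 -> acc=1227146 shift=21
  byte[9]=0x22 cont=0 payload=0x22=34: acc |= 34<<21 -> acc=72530314 shift=28 [end]
Varint 3: bytes[6:10] = 8A F3 CA 22 -> value 72530314 (4 byte(s))
  byte[10]=0x1F cont=0 payload=0x1F=31: acc |= 31<<0 -> acc=31 shift=7 [end]
Varint 4: bytes[10:11] = 1F -> value 31 (1 byte(s))
  byte[11]=0x37 cont=0 payload=0x37=55: acc |= 55<<0 -> acc=55 shift=7 [end]
Varint 5: bytes[11:12] = 37 -> value 55 (1 byte(s))
  byte[12]=0xE7 cont=1 payload=0x67=103: acc |= 103<<0 -> acc=103 shift=7
  byte[13]=0xC1 cont=1 payload=0x41=65: acc |= 65<<7 -> acc=8423 shift=14
  byte[14]=0x76 cont=0 payload=0x76=118: acc |= 118<<14 -> acc=1941735 shift=21 [end]
Varint 6: bytes[12:15] = E7 C1 76 -> value 1941735 (3 byte(s))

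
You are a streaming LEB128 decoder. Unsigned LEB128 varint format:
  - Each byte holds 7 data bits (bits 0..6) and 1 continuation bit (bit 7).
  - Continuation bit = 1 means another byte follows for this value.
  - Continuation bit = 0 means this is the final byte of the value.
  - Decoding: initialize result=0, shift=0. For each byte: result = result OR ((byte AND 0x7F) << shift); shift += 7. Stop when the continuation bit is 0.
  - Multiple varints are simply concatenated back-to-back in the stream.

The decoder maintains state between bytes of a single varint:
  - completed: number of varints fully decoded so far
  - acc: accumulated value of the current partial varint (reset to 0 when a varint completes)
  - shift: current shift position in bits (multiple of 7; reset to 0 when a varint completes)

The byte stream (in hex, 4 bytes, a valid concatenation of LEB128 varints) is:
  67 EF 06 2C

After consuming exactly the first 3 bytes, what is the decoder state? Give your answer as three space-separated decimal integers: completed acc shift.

Answer: 2 0 0

Derivation:
byte[0]=0x67 cont=0 payload=0x67: varint #1 complete (value=103); reset -> completed=1 acc=0 shift=0
byte[1]=0xEF cont=1 payload=0x6F: acc |= 111<<0 -> completed=1 acc=111 shift=7
byte[2]=0x06 cont=0 payload=0x06: varint #2 complete (value=879); reset -> completed=2 acc=0 shift=0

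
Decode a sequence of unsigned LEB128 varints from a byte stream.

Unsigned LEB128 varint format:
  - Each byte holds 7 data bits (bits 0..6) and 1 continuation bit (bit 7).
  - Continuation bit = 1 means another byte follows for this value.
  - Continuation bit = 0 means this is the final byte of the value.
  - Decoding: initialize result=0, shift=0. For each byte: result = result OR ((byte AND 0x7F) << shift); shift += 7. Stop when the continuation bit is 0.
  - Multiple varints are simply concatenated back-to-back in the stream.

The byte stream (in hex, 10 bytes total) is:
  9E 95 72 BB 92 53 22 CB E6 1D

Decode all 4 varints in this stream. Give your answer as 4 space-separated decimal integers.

  byte[0]=0x9E cont=1 payload=0x1E=30: acc |= 30<<0 -> acc=30 shift=7
  byte[1]=0x95 cont=1 payload=0x15=21: acc |= 21<<7 -> acc=2718 shift=14
  byte[2]=0x72 cont=0 payload=0x72=114: acc |= 114<<14 -> acc=1870494 shift=21 [end]
Varint 1: bytes[0:3] = 9E 95 72 -> value 1870494 (3 byte(s))
  byte[3]=0xBB cont=1 payload=0x3B=59: acc |= 59<<0 -> acc=59 shift=7
  byte[4]=0x92 cont=1 payload=0x12=18: acc |= 18<<7 -> acc=2363 shift=14
  byte[5]=0x53 cont=0 payload=0x53=83: acc |= 83<<14 -> acc=1362235 shift=21 [end]
Varint 2: bytes[3:6] = BB 92 53 -> value 1362235 (3 byte(s))
  byte[6]=0x22 cont=0 payload=0x22=34: acc |= 34<<0 -> acc=34 shift=7 [end]
Varint 3: bytes[6:7] = 22 -> value 34 (1 byte(s))
  byte[7]=0xCB cont=1 payload=0x4B=75: acc |= 75<<0 -> acc=75 shift=7
  byte[8]=0xE6 cont=1 payload=0x66=102: acc |= 102<<7 -> acc=13131 shift=14
  byte[9]=0x1D cont=0 payload=0x1D=29: acc |= 29<<14 -> acc=488267 shift=21 [end]
Varint 4: bytes[7:10] = CB E6 1D -> value 488267 (3 byte(s))

Answer: 1870494 1362235 34 488267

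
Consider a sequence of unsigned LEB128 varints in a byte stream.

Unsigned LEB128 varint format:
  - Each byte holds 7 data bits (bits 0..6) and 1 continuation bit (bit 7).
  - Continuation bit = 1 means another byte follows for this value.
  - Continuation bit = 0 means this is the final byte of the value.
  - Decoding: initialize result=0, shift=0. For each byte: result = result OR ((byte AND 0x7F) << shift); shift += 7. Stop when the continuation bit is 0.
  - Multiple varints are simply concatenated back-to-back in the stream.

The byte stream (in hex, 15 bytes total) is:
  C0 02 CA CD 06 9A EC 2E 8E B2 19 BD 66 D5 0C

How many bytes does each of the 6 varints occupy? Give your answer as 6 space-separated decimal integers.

Answer: 2 3 3 3 2 2

Derivation:
  byte[0]=0xC0 cont=1 payload=0x40=64: acc |= 64<<0 -> acc=64 shift=7
  byte[1]=0x02 cont=0 payload=0x02=2: acc |= 2<<7 -> acc=320 shift=14 [end]
Varint 1: bytes[0:2] = C0 02 -> value 320 (2 byte(s))
  byte[2]=0xCA cont=1 payload=0x4A=74: acc |= 74<<0 -> acc=74 shift=7
  byte[3]=0xCD cont=1 payload=0x4D=77: acc |= 77<<7 -> acc=9930 shift=14
  byte[4]=0x06 cont=0 payload=0x06=6: acc |= 6<<14 -> acc=108234 shift=21 [end]
Varint 2: bytes[2:5] = CA CD 06 -> value 108234 (3 byte(s))
  byte[5]=0x9A cont=1 payload=0x1A=26: acc |= 26<<0 -> acc=26 shift=7
  byte[6]=0xEC cont=1 payload=0x6C=108: acc |= 108<<7 -> acc=13850 shift=14
  byte[7]=0x2E cont=0 payload=0x2E=46: acc |= 46<<14 -> acc=767514 shift=21 [end]
Varint 3: bytes[5:8] = 9A EC 2E -> value 767514 (3 byte(s))
  byte[8]=0x8E cont=1 payload=0x0E=14: acc |= 14<<0 -> acc=14 shift=7
  byte[9]=0xB2 cont=1 payload=0x32=50: acc |= 50<<7 -> acc=6414 shift=14
  byte[10]=0x19 cont=0 payload=0x19=25: acc |= 25<<14 -> acc=416014 shift=21 [end]
Varint 4: bytes[8:11] = 8E B2 19 -> value 416014 (3 byte(s))
  byte[11]=0xBD cont=1 payload=0x3D=61: acc |= 61<<0 -> acc=61 shift=7
  byte[12]=0x66 cont=0 payload=0x66=102: acc |= 102<<7 -> acc=13117 shift=14 [end]
Varint 5: bytes[11:13] = BD 66 -> value 13117 (2 byte(s))
  byte[13]=0xD5 cont=1 payload=0x55=85: acc |= 85<<0 -> acc=85 shift=7
  byte[14]=0x0C cont=0 payload=0x0C=12: acc |= 12<<7 -> acc=1621 shift=14 [end]
Varint 6: bytes[13:15] = D5 0C -> value 1621 (2 byte(s))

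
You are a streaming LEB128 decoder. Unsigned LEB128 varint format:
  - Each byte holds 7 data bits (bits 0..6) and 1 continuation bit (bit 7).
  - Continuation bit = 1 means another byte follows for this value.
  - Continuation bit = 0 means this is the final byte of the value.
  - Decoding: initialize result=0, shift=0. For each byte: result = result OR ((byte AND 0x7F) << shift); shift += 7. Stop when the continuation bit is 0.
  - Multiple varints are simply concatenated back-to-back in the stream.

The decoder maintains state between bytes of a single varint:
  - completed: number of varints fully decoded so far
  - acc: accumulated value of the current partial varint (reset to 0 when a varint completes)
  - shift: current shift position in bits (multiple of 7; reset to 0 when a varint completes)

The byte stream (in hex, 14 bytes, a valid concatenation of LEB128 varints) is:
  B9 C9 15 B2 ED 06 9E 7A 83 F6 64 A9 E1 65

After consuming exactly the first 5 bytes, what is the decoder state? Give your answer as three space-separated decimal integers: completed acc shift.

byte[0]=0xB9 cont=1 payload=0x39: acc |= 57<<0 -> completed=0 acc=57 shift=7
byte[1]=0xC9 cont=1 payload=0x49: acc |= 73<<7 -> completed=0 acc=9401 shift=14
byte[2]=0x15 cont=0 payload=0x15: varint #1 complete (value=353465); reset -> completed=1 acc=0 shift=0
byte[3]=0xB2 cont=1 payload=0x32: acc |= 50<<0 -> completed=1 acc=50 shift=7
byte[4]=0xED cont=1 payload=0x6D: acc |= 109<<7 -> completed=1 acc=14002 shift=14

Answer: 1 14002 14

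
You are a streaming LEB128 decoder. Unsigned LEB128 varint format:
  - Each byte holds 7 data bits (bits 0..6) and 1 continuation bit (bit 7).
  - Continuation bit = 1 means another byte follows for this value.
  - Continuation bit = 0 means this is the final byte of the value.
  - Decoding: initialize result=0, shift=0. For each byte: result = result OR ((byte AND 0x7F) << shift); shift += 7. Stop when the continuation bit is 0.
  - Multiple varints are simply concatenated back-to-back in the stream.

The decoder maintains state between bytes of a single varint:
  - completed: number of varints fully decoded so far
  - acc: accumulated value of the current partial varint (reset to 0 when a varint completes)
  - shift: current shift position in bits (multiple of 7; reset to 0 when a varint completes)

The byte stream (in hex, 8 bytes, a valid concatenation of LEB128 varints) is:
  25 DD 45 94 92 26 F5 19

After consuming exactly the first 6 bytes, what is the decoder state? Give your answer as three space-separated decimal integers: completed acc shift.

byte[0]=0x25 cont=0 payload=0x25: varint #1 complete (value=37); reset -> completed=1 acc=0 shift=0
byte[1]=0xDD cont=1 payload=0x5D: acc |= 93<<0 -> completed=1 acc=93 shift=7
byte[2]=0x45 cont=0 payload=0x45: varint #2 complete (value=8925); reset -> completed=2 acc=0 shift=0
byte[3]=0x94 cont=1 payload=0x14: acc |= 20<<0 -> completed=2 acc=20 shift=7
byte[4]=0x92 cont=1 payload=0x12: acc |= 18<<7 -> completed=2 acc=2324 shift=14
byte[5]=0x26 cont=0 payload=0x26: varint #3 complete (value=624916); reset -> completed=3 acc=0 shift=0

Answer: 3 0 0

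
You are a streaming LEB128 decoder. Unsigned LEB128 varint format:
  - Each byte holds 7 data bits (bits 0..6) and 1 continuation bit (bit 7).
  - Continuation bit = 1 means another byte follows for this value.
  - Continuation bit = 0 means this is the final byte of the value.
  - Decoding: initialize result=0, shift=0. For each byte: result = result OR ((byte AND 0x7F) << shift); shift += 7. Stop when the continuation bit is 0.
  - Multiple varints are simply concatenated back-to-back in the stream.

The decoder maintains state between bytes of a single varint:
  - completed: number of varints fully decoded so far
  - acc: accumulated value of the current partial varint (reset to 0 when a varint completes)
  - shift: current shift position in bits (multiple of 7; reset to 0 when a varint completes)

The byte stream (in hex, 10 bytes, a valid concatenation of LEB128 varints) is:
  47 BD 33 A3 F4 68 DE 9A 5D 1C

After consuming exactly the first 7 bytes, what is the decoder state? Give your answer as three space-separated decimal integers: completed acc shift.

byte[0]=0x47 cont=0 payload=0x47: varint #1 complete (value=71); reset -> completed=1 acc=0 shift=0
byte[1]=0xBD cont=1 payload=0x3D: acc |= 61<<0 -> completed=1 acc=61 shift=7
byte[2]=0x33 cont=0 payload=0x33: varint #2 complete (value=6589); reset -> completed=2 acc=0 shift=0
byte[3]=0xA3 cont=1 payload=0x23: acc |= 35<<0 -> completed=2 acc=35 shift=7
byte[4]=0xF4 cont=1 payload=0x74: acc |= 116<<7 -> completed=2 acc=14883 shift=14
byte[5]=0x68 cont=0 payload=0x68: varint #3 complete (value=1718819); reset -> completed=3 acc=0 shift=0
byte[6]=0xDE cont=1 payload=0x5E: acc |= 94<<0 -> completed=3 acc=94 shift=7

Answer: 3 94 7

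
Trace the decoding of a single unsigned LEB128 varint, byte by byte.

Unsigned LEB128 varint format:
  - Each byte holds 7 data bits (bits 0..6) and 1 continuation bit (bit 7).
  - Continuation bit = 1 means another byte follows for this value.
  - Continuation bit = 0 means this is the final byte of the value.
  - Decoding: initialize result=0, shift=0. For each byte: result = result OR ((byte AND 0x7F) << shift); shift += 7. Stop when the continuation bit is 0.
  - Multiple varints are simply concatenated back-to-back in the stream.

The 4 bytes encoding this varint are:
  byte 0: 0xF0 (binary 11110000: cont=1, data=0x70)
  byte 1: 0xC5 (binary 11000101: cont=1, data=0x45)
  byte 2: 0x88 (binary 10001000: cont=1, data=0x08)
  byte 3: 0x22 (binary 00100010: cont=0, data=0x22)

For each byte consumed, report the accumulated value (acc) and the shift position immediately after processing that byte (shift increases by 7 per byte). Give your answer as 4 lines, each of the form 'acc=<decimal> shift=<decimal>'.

byte 0=0xF0: payload=0x70=112, contrib = 112<<0 = 112; acc -> 112, shift -> 7
byte 1=0xC5: payload=0x45=69, contrib = 69<<7 = 8832; acc -> 8944, shift -> 14
byte 2=0x88: payload=0x08=8, contrib = 8<<14 = 131072; acc -> 140016, shift -> 21
byte 3=0x22: payload=0x22=34, contrib = 34<<21 = 71303168; acc -> 71443184, shift -> 28

Answer: acc=112 shift=7
acc=8944 shift=14
acc=140016 shift=21
acc=71443184 shift=28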